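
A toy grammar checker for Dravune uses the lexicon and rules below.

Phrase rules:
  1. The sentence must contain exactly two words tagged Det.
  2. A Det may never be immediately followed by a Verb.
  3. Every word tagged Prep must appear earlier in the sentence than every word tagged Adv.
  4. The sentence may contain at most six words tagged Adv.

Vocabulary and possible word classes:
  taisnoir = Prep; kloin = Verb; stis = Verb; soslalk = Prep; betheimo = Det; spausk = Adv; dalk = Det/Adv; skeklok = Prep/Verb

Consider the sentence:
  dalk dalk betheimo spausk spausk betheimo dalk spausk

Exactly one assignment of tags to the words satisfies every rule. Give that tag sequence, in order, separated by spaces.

Adv Adv Det Adv Adv Det Adv Adv

Candidates per position — 1:dalk {Det,Adv}; 2:dalk {Det,Adv}; 3:betheimo {Det}; 4:spausk {Adv}; 5:spausk {Adv}; 6:betheimo {Det}; 7:dalk {Det,Adv}; 8:spausk {Adv}.
If word 1 were Det, no tagging could satisfy rule 1; so word 1 is Adv.
If word 2 were Det, no tagging could satisfy rule 1; so word 2 is Adv.
If word 7 were Det, no tagging could satisfy rule 1; so word 7 is Adv.
That leaves exactly one tagging: Adv Adv Det Adv Adv Det Adv Adv.
Rule-by-rule: rule 1 ok; rule 2 ok; rule 3 ok; rule 4 ok.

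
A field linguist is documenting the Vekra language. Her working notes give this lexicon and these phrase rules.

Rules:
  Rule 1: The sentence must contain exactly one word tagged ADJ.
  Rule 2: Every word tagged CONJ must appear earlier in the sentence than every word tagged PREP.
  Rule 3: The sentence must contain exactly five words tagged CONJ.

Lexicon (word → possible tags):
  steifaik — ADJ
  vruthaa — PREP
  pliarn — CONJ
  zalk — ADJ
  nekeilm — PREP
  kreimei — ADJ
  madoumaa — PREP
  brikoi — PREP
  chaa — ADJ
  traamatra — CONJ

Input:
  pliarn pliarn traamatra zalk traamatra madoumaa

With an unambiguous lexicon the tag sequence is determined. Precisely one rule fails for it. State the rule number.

3

Fixed tagging: CONJ CONJ CONJ ADJ CONJ PREP.
Applying the rules: R1 ✓, R2 ✓, R3 ✗.
Only rule 3 fails.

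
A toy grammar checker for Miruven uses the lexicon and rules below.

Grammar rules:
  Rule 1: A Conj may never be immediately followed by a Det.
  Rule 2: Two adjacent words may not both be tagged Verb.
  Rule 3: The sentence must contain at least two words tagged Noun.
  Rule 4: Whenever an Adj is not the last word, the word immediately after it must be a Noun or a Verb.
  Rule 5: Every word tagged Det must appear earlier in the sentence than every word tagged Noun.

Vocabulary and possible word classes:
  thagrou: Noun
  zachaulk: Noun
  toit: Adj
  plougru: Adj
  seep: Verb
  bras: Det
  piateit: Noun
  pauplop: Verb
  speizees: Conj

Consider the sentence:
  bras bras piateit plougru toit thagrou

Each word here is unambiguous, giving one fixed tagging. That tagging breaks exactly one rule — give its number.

Fixed tagging: Det Det Noun Adj Adj Noun.
Rule check: R1 holds, R2 holds, R3 holds, R4 violated, R5 holds.
Only rule 4 fails.

4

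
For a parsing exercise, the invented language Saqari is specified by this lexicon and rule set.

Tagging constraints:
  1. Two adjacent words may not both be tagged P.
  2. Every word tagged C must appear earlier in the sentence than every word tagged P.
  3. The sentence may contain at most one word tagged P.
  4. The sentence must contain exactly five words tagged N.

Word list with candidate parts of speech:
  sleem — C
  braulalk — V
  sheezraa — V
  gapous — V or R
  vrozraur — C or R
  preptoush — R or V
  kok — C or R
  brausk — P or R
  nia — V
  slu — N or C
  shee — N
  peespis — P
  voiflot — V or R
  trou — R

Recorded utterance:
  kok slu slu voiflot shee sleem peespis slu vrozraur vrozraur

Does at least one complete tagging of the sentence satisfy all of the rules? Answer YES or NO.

Candidates per position — 1:kok {C,R}; 2:slu {N,C}; 3:slu {N,C}; 4:voiflot {V,R}; 5:shee {N}; 6:sleem {C}; 7:peespis {P}; 8:slu {N,C}; 9:vrozraur {C,R}; 10:vrozraur {C,R}.
Rule 4 cannot be satisfied by any choice of tags from the lexicon.
So there is no consistent tagging.

NO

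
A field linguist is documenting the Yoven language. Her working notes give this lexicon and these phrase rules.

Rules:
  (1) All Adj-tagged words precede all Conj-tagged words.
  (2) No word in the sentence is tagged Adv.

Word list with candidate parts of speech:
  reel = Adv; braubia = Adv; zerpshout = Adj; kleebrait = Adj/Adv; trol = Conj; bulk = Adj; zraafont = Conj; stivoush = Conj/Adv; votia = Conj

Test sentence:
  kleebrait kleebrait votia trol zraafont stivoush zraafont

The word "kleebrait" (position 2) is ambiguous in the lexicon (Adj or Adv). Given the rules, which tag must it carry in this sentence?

Adj

Candidates per position — 1:kleebrait {Adj,Adv}; 2:kleebrait {Adj,Adv}; 3:votia {Conj}; 4:trol {Conj}; 5:zraafont {Conj}; 6:stivoush {Conj,Adv}; 7:zraafont {Conj}.
If word 1 were Adv, no tagging could satisfy rule 2; so word 1 is Adj.
If word 2 were Adv, no tagging could satisfy rule 2; so word 2 is Adj.
If word 6 were Adv, no tagging could satisfy rule 2; so word 6 is Conj.
So the tagging must be: Adj Adj Conj Conj Conj Conj Conj.
Rule-by-rule: rule 1 ok; rule 2 ok.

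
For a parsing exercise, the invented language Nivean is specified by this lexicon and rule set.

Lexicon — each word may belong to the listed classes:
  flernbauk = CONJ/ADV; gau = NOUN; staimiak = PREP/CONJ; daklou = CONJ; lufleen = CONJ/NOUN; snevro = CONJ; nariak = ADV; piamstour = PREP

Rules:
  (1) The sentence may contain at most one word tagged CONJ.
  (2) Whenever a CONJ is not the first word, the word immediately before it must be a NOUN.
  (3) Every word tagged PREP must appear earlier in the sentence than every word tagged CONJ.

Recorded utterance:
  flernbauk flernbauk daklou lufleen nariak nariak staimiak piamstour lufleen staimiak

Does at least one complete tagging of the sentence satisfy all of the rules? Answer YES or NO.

Candidates per position — 1:flernbauk {CONJ,ADV}; 2:flernbauk {CONJ,ADV}; 3:daklou {CONJ}; 4:lufleen {CONJ,NOUN}; 5:nariak {ADV}; 6:nariak {ADV}; 7:staimiak {PREP,CONJ}; 8:piamstour {PREP}; 9:lufleen {CONJ,NOUN}; 10:staimiak {PREP,CONJ}.
Rule 2 cannot be satisfied by any choice of tags from the lexicon.
So there is no consistent tagging.

NO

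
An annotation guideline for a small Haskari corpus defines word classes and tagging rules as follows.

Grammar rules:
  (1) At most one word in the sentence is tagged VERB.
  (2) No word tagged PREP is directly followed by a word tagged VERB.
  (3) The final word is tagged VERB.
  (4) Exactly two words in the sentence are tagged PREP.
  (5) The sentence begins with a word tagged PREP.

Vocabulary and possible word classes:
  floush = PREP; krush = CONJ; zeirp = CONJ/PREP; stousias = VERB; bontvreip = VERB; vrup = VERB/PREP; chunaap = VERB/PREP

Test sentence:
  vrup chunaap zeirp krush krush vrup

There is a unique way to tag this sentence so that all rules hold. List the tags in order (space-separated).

PREP PREP CONJ CONJ CONJ VERB

Candidates per position — 1:vrup {VERB,PREP}; 2:chunaap {VERB,PREP}; 3:zeirp {CONJ,PREP}; 4:krush {CONJ}; 5:krush {CONJ}; 6:vrup {VERB,PREP}.
Word 1 cannot be VERB — rule 5 would then fail for every completion. It is PREP.
Word 2 cannot be VERB — rule 2 would then fail for every completion. It is PREP.
Word 3 cannot be PREP — rule 4 would then fail for every completion. It is CONJ.
Word 6 cannot be PREP — rule 3 would then fail for every completion. It is VERB.
So the tagging must be: PREP PREP CONJ CONJ CONJ VERB.
Check: rule 1 satisfied; rule 2 satisfied; rule 3 satisfied; rule 4 satisfied; rule 5 satisfied.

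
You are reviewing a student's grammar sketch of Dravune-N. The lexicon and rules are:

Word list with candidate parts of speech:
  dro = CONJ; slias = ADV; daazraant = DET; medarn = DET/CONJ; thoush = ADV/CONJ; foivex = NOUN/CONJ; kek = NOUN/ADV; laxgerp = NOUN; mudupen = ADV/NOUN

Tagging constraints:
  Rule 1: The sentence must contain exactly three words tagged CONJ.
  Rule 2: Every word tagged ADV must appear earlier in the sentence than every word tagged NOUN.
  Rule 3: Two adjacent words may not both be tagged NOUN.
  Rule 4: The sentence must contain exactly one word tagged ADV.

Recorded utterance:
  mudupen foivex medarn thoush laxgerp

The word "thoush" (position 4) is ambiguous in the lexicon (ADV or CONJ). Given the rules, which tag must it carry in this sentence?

CONJ

Candidates per position — 1:mudupen {ADV,NOUN}; 2:foivex {NOUN,CONJ}; 3:medarn {DET,CONJ}; 4:thoush {ADV,CONJ}; 5:laxgerp {NOUN}.
Position 2: NOUN is ruled out by rule 1; that leaves CONJ.
Position 3: DET is ruled out by rule 1; that leaves CONJ.
Position 4: ADV is ruled out by rule 1; that leaves CONJ.
Position 1: NOUN is ruled out by rule 4; that leaves ADV.
So the tagging must be: ADV CONJ CONJ CONJ NOUN.
Check: rule 1 ✓; rule 2 ✓; rule 3 ✓; rule 4 ✓.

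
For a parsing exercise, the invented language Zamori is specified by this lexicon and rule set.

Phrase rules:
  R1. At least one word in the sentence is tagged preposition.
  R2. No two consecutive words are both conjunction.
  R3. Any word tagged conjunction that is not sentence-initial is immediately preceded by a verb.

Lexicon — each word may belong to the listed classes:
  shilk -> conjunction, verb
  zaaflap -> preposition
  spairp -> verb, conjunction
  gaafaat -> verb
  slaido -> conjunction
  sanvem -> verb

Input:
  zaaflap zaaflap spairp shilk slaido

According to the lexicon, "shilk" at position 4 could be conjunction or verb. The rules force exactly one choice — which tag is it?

verb

Candidates per position — 1:zaaflap {preposition}; 2:zaaflap {preposition}; 3:spairp {verb,conjunction}; 4:shilk {conjunction,verb}; 5:slaido {conjunction}.
Word 3 cannot be conjunction — rule 3 would then fail for every completion. It is verb.
Word 4 cannot be conjunction — rule 2 would then fail for every completion. It is verb.
The unique satisfying tagging is: preposition preposition verb verb conjunction.
Check: rule 1 ✓; rule 2 ✓; rule 3 ✓.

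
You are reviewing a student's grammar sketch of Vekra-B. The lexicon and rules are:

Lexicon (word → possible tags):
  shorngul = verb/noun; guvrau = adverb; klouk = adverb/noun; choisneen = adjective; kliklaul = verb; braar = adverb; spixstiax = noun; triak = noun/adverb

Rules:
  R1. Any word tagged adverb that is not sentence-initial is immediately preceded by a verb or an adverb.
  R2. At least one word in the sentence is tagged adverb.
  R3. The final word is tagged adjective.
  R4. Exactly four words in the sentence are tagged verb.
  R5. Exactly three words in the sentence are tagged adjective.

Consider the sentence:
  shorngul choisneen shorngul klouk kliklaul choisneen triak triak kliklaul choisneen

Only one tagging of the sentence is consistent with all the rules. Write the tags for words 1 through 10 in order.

Candidates per position — 1:shorngul {verb,noun}; 2:choisneen {adjective}; 3:shorngul {verb,noun}; 4:klouk {adverb,noun}; 5:kliklaul {verb}; 6:choisneen {adjective}; 7:triak {noun,adverb}; 8:triak {noun,adverb}; 9:kliklaul {verb}; 10:choisneen {adjective}.
Word 1 cannot be noun — rule 4 would then fail for every completion. It is verb.
Word 3 cannot be noun — rule 4 would then fail for every completion. It is verb.
Word 7 cannot be adverb — rule 1 would then fail for every completion. It is noun.
Word 8 cannot be adverb — rule 1 would then fail for every completion. It is noun.
Word 4 cannot be noun — rule 2 would then fail for every completion. It is adverb.
The only consistent sequence is: verb adjective verb adverb verb adjective noun noun verb adjective.
Checking: rule 1 ok; rule 2 ok; rule 3 ok; rule 4 ok; rule 5 ok.

verb adjective verb adverb verb adjective noun noun verb adjective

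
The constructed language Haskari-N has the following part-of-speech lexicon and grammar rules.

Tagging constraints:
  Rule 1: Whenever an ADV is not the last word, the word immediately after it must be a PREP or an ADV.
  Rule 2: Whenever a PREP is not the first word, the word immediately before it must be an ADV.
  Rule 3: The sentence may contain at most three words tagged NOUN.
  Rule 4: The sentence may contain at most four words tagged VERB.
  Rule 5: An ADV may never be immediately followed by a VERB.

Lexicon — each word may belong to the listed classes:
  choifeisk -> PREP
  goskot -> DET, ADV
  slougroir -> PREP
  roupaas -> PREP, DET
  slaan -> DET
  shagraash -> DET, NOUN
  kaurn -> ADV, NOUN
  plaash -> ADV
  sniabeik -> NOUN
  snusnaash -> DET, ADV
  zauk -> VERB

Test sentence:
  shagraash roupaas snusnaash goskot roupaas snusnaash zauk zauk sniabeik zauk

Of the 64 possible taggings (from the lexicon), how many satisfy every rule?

6

Candidates per position — 1:shagraash {DET,NOUN}; 2:roupaas {PREP,DET}; 3:snusnaash {DET,ADV}; 4:goskot {DET,ADV}; 5:roupaas {PREP,DET}; 6:snusnaash {DET,ADV}; 7:zauk {VERB}; 8:zauk {VERB}; 9:sniabeik {NOUN}; 10:zauk {VERB}.
There are 64 candidate sequences in total.
Checking each against the rules leaves 6 sequences.
Count = 6.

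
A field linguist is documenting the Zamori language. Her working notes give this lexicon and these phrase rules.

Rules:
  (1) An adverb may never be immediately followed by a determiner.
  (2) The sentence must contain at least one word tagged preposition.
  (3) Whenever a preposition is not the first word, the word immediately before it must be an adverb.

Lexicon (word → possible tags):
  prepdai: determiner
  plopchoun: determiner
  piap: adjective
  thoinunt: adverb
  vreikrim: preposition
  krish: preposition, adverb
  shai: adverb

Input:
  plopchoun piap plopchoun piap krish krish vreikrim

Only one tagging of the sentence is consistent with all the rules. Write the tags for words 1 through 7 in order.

Candidates per position — 1:plopchoun {determiner}; 2:piap {adjective}; 3:plopchoun {determiner}; 4:piap {adjective}; 5:krish {preposition,adverb}; 6:krish {preposition,adverb}; 7:vreikrim {preposition}.
Position 5: tagging it preposition would leave rule 3 unsatisfiable, so it must be adverb.
Position 6: tagging it preposition would leave rule 3 unsatisfiable, so it must be adverb.
The only consistent sequence is: determiner adjective determiner adjective adverb adverb preposition.
Check: rule 1 holds; rule 2 holds; rule 3 holds.

determiner adjective determiner adjective adverb adverb preposition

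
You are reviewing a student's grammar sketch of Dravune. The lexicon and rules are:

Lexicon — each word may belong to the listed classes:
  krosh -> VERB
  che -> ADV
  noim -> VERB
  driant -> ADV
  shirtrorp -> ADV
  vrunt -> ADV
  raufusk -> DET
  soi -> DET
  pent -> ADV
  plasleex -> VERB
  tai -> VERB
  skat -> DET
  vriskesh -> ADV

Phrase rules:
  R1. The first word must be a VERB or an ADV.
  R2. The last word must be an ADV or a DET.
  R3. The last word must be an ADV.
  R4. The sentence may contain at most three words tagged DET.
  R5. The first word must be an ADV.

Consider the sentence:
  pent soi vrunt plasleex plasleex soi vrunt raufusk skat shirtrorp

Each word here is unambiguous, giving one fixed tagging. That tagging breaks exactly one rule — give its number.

Fixed tagging: ADV DET ADV VERB VERB DET ADV DET DET ADV.
Rule check: R1 holds, R2 holds, R3 holds, R4 violated, R5 holds.
Only rule 4 fails.

4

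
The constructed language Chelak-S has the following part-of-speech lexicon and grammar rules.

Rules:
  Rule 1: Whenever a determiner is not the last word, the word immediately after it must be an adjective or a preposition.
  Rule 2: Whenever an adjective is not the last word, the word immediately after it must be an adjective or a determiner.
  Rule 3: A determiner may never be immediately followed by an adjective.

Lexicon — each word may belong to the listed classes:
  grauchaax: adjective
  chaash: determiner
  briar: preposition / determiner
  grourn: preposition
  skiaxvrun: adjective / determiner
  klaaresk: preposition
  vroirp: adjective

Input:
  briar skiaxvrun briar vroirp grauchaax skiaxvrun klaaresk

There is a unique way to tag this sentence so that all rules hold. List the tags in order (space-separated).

Candidates per position — 1:briar {preposition,determiner}; 2:skiaxvrun {adjective,determiner}; 3:briar {preposition,determiner}; 4:vroirp {adjective}; 5:grauchaax {adjective}; 6:skiaxvrun {adjective,determiner}; 7:klaaresk {preposition}.
Position 3: tagging it determiner would leave rule 3 unsatisfiable, so it must be preposition.
Position 6: tagging it adjective would leave rule 2 unsatisfiable, so it must be determiner.
Position 2: tagging it adjective would leave rule 2 unsatisfiable, so it must be determiner.
Position 1: tagging it determiner would leave rule 1 unsatisfiable, so it must be preposition.
So the tagging must be: preposition determiner preposition adjective adjective determiner preposition.
Verifying each rule — rule 1 satisfied; rule 2 satisfied; rule 3 satisfied.

preposition determiner preposition adjective adjective determiner preposition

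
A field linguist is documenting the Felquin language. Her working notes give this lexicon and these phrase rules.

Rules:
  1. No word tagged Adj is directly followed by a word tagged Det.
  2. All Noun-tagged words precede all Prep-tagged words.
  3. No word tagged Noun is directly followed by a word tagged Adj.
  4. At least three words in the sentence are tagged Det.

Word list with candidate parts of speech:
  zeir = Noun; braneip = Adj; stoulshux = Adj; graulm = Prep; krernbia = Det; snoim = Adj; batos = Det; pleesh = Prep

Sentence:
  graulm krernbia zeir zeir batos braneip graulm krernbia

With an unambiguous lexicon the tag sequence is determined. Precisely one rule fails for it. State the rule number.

Fixed tagging: Prep Det Noun Noun Det Adj Prep Det.
Applying the rules: R1 pass, R2 fail, R3 pass, R4 pass.
Only rule 2 fails.

2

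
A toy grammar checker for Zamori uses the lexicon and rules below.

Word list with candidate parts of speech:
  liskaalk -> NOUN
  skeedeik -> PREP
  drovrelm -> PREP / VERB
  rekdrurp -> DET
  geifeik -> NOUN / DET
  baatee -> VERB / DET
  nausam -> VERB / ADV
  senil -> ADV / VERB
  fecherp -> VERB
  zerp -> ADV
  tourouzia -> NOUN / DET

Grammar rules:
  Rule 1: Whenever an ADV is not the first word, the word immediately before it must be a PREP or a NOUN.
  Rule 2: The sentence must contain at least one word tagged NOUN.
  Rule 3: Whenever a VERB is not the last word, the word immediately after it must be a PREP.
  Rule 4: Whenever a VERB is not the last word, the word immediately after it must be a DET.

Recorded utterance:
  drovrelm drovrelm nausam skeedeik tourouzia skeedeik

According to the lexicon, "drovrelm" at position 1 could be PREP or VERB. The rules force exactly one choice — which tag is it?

Candidates per position — 1:drovrelm {PREP,VERB}; 2:drovrelm {PREP,VERB}; 3:nausam {VERB,ADV}; 4:skeedeik {PREP}; 5:tourouzia {NOUN,DET}; 6:skeedeik {PREP}.
At position 1, choosing VERB makes rule 4 impossible to satisfy; hence PREP.
At position 2, choosing VERB makes rule 3 impossible to satisfy; hence PREP.
At position 3, choosing VERB makes rule 4 impossible to satisfy; hence ADV.
At position 5, choosing DET makes rule 2 impossible to satisfy; hence NOUN.
So the tagging must be: PREP PREP ADV PREP NOUN PREP.
Verifying each rule — rule 1 ok; rule 2 ok; rule 3 ok; rule 4 ok.

PREP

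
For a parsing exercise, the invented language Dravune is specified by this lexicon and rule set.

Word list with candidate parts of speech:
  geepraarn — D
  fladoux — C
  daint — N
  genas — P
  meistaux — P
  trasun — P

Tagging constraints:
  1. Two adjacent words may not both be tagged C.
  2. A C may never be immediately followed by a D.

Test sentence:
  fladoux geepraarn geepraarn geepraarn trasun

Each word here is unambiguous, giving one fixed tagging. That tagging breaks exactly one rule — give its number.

Fixed tagging: C D D D P.
Rule check: R1 pass, R2 fail.
Only rule 2 fails.

2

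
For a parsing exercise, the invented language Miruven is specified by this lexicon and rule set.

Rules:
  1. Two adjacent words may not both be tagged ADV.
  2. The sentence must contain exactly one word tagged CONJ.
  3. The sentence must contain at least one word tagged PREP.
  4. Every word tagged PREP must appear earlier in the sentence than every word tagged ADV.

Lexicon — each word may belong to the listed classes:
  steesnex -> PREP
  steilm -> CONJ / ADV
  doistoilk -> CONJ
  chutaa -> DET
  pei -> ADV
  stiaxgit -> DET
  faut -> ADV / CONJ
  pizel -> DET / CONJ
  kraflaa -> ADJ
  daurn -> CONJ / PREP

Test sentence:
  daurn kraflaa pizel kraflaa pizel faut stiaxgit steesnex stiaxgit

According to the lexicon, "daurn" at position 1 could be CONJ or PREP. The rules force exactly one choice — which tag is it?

Candidates per position — 1:daurn {CONJ,PREP}; 2:kraflaa {ADJ}; 3:pizel {DET,CONJ}; 4:kraflaa {ADJ}; 5:pizel {DET,CONJ}; 6:faut {ADV,CONJ}; 7:stiaxgit {DET}; 8:steesnex {PREP}; 9:stiaxgit {DET}.
Position 6: tagging it ADV would leave rule 4 unsatisfiable, so it must be CONJ.
Position 1: tagging it CONJ would leave rule 2 unsatisfiable, so it must be PREP.
Position 3: tagging it CONJ would leave rule 2 unsatisfiable, so it must be DET.
Position 5: tagging it CONJ would leave rule 2 unsatisfiable, so it must be DET.
So the tagging must be: PREP ADJ DET ADJ DET CONJ DET PREP DET.
Checking: rule 1 holds; rule 2 holds; rule 3 holds; rule 4 holds.

PREP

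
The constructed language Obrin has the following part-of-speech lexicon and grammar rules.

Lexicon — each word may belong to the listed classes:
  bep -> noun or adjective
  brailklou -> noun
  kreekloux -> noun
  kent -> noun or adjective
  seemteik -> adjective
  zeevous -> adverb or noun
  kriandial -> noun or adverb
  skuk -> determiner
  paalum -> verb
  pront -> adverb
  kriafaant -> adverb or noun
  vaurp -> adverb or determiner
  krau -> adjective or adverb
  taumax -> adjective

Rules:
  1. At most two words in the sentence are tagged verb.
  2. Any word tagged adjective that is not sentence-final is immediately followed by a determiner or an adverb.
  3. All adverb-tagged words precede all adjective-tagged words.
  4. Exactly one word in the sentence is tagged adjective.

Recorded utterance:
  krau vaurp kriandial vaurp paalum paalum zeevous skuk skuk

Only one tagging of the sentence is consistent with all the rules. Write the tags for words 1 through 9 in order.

Candidates per position — 1:krau {adjective,adverb}; 2:vaurp {adverb,determiner}; 3:kriandial {noun,adverb}; 4:vaurp {adverb,determiner}; 5:paalum {verb}; 6:paalum {verb}; 7:zeevous {adverb,noun}; 8:skuk {determiner}; 9:skuk {determiner}.
If word 1 were adverb, no tagging could satisfy rule 4; so word 1 is adjective.
If word 2 were adverb, no tagging could satisfy rule 3; so word 2 is determiner.
If word 3 were adverb, no tagging could satisfy rule 3; so word 3 is noun.
If word 4 were adverb, no tagging could satisfy rule 3; so word 4 is determiner.
If word 7 were adverb, no tagging could satisfy rule 3; so word 7 is noun.
So the tagging must be: adjective determiner noun determiner verb verb noun determiner determiner.
Check: rule 1 holds; rule 2 holds; rule 3 holds; rule 4 holds.

adjective determiner noun determiner verb verb noun determiner determiner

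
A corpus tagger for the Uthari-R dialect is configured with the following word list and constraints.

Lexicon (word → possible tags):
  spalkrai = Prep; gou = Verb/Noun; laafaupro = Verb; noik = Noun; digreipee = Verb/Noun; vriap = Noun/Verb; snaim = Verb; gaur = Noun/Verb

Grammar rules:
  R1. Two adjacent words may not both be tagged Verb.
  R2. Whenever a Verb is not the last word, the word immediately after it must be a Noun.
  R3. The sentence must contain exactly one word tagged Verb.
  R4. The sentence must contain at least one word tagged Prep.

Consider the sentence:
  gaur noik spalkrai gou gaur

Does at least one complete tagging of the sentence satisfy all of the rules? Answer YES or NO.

YES

Candidates per position — 1:gaur {Noun,Verb}; 2:noik {Noun}; 3:spalkrai {Prep}; 4:gou {Verb,Noun}; 5:gaur {Noun,Verb}.
One satisfying assignment: Verb Noun Prep Noun Noun.
Check: rule 1 ok; rule 2 ok; rule 3 ok; rule 4 ok.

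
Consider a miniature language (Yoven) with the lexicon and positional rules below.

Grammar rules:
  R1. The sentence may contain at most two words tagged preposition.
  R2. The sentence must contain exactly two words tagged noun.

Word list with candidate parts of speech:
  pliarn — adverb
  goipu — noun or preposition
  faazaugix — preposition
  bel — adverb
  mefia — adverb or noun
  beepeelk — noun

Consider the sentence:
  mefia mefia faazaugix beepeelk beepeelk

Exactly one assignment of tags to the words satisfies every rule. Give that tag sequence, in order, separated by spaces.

Candidates per position — 1:mefia {adverb,noun}; 2:mefia {adverb,noun}; 3:faazaugix {preposition}; 4:beepeelk {noun}; 5:beepeelk {noun}.
At position 1, choosing noun makes rule 2 impossible to satisfy; hence adverb.
At position 2, choosing noun makes rule 2 impossible to satisfy; hence adverb.
The only consistent sequence is: adverb adverb preposition noun noun.
Verifying each rule — rule 1 ✓; rule 2 ✓.

adverb adverb preposition noun noun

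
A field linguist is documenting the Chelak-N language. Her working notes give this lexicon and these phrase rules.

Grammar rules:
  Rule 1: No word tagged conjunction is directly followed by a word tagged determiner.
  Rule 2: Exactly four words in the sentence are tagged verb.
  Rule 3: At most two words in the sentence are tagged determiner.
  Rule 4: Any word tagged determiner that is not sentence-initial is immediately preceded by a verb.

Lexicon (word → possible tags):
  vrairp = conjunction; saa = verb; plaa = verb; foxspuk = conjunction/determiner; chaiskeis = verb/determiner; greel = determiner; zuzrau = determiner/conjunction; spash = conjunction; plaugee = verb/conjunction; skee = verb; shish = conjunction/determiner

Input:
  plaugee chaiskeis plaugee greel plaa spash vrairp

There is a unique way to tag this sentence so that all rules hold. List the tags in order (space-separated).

verb verb verb determiner verb conjunction conjunction

Candidates per position — 1:plaugee {verb,conjunction}; 2:chaiskeis {verb,determiner}; 3:plaugee {verb,conjunction}; 4:greel {determiner}; 5:plaa {verb}; 6:spash {conjunction}; 7:vrairp {conjunction}.
Position 1: tagging it conjunction would leave rule 2 unsatisfiable, so it must be verb.
Position 2: tagging it determiner would leave rule 2 unsatisfiable, so it must be verb.
Position 3: tagging it conjunction would leave rule 1 unsatisfiable, so it must be verb.
The only consistent sequence is: verb verb verb determiner verb conjunction conjunction.
Verifying each rule — rule 1 holds; rule 2 holds; rule 3 holds; rule 4 holds.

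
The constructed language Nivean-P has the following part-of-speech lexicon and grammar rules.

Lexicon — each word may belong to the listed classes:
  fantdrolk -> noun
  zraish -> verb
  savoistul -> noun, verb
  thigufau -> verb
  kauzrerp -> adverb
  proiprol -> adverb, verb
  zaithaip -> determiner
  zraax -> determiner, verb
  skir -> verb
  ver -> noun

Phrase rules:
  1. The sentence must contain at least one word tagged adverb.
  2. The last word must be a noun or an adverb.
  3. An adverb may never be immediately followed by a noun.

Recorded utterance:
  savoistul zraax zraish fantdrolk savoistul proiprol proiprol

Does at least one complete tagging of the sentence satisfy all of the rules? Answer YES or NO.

Candidates per position — 1:savoistul {noun,verb}; 2:zraax {determiner,verb}; 3:zraish {verb}; 4:fantdrolk {noun}; 5:savoistul {noun,verb}; 6:proiprol {adverb,verb}; 7:proiprol {adverb,verb}.
One satisfying assignment: noun determiner verb noun noun verb adverb.
Rule-by-rule: rule 1 ✓; rule 2 ✓; rule 3 ✓.

YES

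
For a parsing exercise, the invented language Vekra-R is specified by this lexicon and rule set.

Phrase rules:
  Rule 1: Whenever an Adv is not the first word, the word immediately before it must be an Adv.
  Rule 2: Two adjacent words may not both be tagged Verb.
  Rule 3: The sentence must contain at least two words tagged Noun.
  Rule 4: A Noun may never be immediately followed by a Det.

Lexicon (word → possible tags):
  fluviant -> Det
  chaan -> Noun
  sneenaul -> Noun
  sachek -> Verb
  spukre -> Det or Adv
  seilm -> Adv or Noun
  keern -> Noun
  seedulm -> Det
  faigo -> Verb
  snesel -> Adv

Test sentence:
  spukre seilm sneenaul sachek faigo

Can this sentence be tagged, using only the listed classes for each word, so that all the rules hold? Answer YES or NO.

NO

Candidates per position — 1:spukre {Det,Adv}; 2:seilm {Adv,Noun}; 3:sneenaul {Noun}; 4:sachek {Verb}; 5:faigo {Verb}.
Rule 2 cannot be satisfied by any choice of tags from the lexicon.
So there is no consistent tagging.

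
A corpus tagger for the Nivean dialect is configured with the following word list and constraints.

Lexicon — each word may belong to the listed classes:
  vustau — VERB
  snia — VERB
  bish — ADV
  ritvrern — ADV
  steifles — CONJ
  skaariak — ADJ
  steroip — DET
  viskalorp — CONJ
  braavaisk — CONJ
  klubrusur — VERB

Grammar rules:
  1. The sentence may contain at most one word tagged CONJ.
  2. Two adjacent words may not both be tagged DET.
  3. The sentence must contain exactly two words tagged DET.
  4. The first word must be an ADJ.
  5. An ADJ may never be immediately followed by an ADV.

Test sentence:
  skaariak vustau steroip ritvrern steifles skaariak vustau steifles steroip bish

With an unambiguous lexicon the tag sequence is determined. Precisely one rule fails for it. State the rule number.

1

Fixed tagging: ADJ VERB DET ADV CONJ ADJ VERB CONJ DET ADV.
Checking each rule: R1 fail, R2 pass, R3 pass, R4 pass, R5 pass.
Only rule 1 fails.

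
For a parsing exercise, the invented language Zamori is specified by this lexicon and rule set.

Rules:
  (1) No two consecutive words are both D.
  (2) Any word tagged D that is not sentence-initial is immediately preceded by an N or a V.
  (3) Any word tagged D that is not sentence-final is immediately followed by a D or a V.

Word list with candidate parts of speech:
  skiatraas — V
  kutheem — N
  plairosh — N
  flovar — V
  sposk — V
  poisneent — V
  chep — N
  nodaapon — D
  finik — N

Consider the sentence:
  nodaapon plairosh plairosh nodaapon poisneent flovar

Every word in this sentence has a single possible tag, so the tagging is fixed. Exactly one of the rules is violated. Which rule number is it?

Fixed tagging: D N N D V V.
Checking each rule: R1 pass, R2 pass, R3 fail.
Only rule 3 fails.

3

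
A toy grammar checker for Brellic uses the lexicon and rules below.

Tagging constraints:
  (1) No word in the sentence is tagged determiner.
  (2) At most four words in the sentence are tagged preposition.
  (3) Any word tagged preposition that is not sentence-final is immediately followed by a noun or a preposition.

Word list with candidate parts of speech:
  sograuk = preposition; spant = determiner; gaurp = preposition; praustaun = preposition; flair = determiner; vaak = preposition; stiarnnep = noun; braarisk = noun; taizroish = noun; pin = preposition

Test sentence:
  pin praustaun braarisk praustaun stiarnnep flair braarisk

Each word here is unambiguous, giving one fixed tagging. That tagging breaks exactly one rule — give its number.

Fixed tagging: preposition preposition noun preposition noun determiner noun.
Rule check: R1 violated, R2 holds, R3 holds.
Only rule 1 fails.

1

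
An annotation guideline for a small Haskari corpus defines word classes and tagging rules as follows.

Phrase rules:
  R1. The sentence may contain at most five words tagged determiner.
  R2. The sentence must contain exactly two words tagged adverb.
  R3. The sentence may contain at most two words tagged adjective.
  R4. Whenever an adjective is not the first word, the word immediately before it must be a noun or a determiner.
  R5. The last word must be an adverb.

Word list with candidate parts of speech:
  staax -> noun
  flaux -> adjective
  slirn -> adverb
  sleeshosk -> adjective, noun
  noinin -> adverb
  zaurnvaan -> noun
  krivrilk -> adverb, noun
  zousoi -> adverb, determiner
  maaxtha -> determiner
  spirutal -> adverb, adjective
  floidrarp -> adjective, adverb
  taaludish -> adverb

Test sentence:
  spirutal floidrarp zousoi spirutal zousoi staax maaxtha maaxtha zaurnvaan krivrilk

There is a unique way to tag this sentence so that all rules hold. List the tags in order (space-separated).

adjective adverb determiner adjective determiner noun determiner determiner noun adverb

Candidates per position — 1:spirutal {adverb,adjective}; 2:floidrarp {adjective,adverb}; 3:zousoi {adverb,determiner}; 4:spirutal {adverb,adjective}; 5:zousoi {adverb,determiner}; 6:staax {noun}; 7:maaxtha {determiner}; 8:maaxtha {determiner}; 9:zaurnvaan {noun}; 10:krivrilk {adverb,noun}.
Position 2: adjective is ruled out by rule 4; that leaves adverb.
Position 10: noun is ruled out by rule 5; that leaves adverb.
Position 1: adverb is ruled out by rule 2; that leaves adjective.
Position 3: adverb is ruled out by rule 2; that leaves determiner.
Position 4: adverb is ruled out by rule 2; that leaves adjective.
Position 5: adverb is ruled out by rule 2; that leaves determiner.
That leaves exactly one tagging: adjective adverb determiner adjective determiner noun determiner determiner noun adverb.
Check: rule 1 ok; rule 2 ok; rule 3 ok; rule 4 ok; rule 5 ok.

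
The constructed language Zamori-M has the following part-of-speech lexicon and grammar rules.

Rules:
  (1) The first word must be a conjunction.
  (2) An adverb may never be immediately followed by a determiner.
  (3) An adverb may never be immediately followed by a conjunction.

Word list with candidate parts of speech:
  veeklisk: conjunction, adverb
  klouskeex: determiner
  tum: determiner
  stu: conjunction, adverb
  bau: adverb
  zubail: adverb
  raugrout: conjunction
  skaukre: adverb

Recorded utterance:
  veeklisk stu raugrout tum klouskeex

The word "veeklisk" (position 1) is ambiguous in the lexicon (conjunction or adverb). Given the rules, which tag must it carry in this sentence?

Candidates per position — 1:veeklisk {conjunction,adverb}; 2:stu {conjunction,adverb}; 3:raugrout {conjunction}; 4:tum {determiner}; 5:klouskeex {determiner}.
Word 1 cannot be adverb — rule 1 would then fail for every completion. It is conjunction.
Word 2 cannot be adverb — rule 3 would then fail for every completion. It is conjunction.
The only consistent sequence is: conjunction conjunction conjunction determiner determiner.
Verifying each rule — rule 1 satisfied; rule 2 satisfied; rule 3 satisfied.

conjunction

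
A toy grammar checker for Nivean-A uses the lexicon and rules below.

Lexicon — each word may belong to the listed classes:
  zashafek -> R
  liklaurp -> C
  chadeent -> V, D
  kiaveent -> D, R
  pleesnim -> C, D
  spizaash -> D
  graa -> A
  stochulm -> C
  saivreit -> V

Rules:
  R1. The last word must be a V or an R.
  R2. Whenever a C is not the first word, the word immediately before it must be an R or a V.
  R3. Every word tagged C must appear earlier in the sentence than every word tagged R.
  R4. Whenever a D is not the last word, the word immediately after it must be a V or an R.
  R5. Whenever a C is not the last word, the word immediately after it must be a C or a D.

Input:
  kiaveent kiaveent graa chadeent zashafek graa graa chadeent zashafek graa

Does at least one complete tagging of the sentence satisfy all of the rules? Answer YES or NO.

Candidates per position — 1:kiaveent {D,R}; 2:kiaveent {D,R}; 3:graa {A}; 4:chadeent {V,D}; 5:zashafek {R}; 6:graa {A}; 7:graa {A}; 8:chadeent {V,D}; 9:zashafek {R}; 10:graa {A}.
Rule 1 cannot be satisfied by any choice of tags from the lexicon.
So there is no consistent tagging.

NO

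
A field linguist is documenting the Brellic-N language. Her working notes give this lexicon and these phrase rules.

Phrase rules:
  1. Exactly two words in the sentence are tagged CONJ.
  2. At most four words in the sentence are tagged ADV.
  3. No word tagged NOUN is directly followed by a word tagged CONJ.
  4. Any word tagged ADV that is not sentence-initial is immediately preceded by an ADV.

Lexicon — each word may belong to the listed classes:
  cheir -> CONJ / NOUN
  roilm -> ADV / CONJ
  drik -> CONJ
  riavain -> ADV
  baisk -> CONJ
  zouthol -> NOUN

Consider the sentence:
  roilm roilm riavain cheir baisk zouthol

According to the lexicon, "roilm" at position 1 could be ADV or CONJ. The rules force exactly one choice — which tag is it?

ADV

Candidates per position — 1:roilm {ADV,CONJ}; 2:roilm {ADV,CONJ}; 3:riavain {ADV}; 4:cheir {CONJ,NOUN}; 5:baisk {CONJ}; 6:zouthol {NOUN}.
If word 1 were CONJ, no tagging could satisfy rule 4; so word 1 is ADV.
If word 2 were CONJ, no tagging could satisfy rule 4; so word 2 is ADV.
If word 4 were NOUN, no tagging could satisfy rule 1; so word 4 is CONJ.
The unique satisfying tagging is: ADV ADV ADV CONJ CONJ NOUN.
Check: rule 1 ok; rule 2 ok; rule 3 ok; rule 4 ok.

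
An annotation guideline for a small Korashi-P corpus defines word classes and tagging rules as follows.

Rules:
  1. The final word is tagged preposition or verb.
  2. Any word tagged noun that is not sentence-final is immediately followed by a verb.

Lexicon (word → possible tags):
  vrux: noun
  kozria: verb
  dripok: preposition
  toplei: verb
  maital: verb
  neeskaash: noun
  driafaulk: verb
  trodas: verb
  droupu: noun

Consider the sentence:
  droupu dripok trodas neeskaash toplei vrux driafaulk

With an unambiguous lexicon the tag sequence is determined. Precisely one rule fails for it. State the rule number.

2

Fixed tagging: noun preposition verb noun verb noun verb.
Rule check: R1 holds, R2 violated.
Only rule 2 fails.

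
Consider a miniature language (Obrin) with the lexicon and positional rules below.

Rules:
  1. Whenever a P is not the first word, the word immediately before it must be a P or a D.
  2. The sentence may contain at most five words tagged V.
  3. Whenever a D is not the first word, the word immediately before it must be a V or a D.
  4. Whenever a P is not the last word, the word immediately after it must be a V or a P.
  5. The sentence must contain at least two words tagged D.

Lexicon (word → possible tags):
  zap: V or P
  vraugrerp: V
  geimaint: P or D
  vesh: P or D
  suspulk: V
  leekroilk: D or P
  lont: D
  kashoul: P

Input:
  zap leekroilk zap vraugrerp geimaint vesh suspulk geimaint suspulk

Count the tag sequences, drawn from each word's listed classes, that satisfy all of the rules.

Candidates per position — 1:zap {V,P}; 2:leekroilk {D,P}; 3:zap {V,P}; 4:vraugrerp {V}; 5:geimaint {P,D}; 6:vesh {P,D}; 7:suspulk {V}; 8:geimaint {P,D}; 9:suspulk {V}.
There are 64 candidate sequences in total.
Checking each against the rules leaves 8 sequences.
Count = 8.

8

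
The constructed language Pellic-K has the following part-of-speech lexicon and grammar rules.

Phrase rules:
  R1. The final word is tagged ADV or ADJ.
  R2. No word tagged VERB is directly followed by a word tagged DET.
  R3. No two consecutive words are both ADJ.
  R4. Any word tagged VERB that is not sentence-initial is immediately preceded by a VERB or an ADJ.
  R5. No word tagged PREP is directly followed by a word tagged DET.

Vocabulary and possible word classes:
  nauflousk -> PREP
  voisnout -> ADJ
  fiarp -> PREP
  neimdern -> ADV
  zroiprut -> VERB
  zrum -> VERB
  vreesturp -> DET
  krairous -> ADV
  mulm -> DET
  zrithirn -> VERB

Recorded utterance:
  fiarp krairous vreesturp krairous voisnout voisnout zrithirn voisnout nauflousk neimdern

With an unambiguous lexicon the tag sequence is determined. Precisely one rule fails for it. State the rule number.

Fixed tagging: PREP ADV DET ADV ADJ ADJ VERB ADJ PREP ADV.
Applying the rules: R1 pass, R2 pass, R3 fail, R4 pass, R5 pass.
Only rule 3 fails.

3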